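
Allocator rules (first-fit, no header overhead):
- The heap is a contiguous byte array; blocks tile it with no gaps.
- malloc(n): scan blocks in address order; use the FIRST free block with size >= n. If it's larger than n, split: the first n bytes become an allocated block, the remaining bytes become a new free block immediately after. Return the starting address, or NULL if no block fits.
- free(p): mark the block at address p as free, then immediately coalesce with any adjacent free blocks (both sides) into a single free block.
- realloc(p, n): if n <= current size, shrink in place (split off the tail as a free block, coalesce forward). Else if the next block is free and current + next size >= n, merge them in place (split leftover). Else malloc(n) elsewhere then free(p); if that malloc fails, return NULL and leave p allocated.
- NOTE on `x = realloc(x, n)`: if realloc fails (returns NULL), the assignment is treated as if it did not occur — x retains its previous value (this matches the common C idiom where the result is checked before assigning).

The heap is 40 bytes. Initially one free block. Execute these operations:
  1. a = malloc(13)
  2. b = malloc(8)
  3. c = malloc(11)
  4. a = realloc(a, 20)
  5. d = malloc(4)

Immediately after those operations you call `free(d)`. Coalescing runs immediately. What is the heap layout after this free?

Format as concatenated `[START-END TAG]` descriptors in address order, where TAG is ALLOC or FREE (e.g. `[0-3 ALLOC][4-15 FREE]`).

Op 1: a = malloc(13) -> a = 0; heap: [0-12 ALLOC][13-39 FREE]
Op 2: b = malloc(8) -> b = 13; heap: [0-12 ALLOC][13-20 ALLOC][21-39 FREE]
Op 3: c = malloc(11) -> c = 21; heap: [0-12 ALLOC][13-20 ALLOC][21-31 ALLOC][32-39 FREE]
Op 4: a = realloc(a, 20) -> NULL (a unchanged); heap: [0-12 ALLOC][13-20 ALLOC][21-31 ALLOC][32-39 FREE]
Op 5: d = malloc(4) -> d = 32; heap: [0-12 ALLOC][13-20 ALLOC][21-31 ALLOC][32-35 ALLOC][36-39 FREE]
free(d): d = 32 -> block [32-35 ALLOC]; mark free, coalesce with adjacent free neighbors -> [0-12 ALLOC][13-20 ALLOC][21-31 ALLOC][32-39 FREE]

Answer: [0-12 ALLOC][13-20 ALLOC][21-31 ALLOC][32-39 FREE]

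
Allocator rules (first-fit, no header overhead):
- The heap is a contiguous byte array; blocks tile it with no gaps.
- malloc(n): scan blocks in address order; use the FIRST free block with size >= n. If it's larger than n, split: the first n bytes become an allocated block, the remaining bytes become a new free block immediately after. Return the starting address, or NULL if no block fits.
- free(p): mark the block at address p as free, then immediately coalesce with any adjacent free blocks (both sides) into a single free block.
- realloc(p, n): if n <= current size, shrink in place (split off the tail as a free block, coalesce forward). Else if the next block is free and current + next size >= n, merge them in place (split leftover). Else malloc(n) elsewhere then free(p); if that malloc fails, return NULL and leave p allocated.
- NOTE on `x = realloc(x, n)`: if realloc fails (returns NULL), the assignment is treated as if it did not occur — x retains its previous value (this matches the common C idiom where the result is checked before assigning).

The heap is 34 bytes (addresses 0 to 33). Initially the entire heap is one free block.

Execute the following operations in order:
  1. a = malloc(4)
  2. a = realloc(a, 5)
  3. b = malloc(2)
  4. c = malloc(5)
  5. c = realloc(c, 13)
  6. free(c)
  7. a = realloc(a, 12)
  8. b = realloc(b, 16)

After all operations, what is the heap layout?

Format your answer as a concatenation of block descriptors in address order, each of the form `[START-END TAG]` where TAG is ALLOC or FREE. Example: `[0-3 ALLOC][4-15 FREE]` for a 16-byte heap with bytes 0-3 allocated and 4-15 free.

Answer: [0-4 FREE][5-6 ALLOC][7-18 ALLOC][19-33 FREE]

Derivation:
Op 1: a = malloc(4) -> a = 0; heap: [0-3 ALLOC][4-33 FREE]
Op 2: a = realloc(a, 5) -> a = 0; heap: [0-4 ALLOC][5-33 FREE]
Op 3: b = malloc(2) -> b = 5; heap: [0-4 ALLOC][5-6 ALLOC][7-33 FREE]
Op 4: c = malloc(5) -> c = 7; heap: [0-4 ALLOC][5-6 ALLOC][7-11 ALLOC][12-33 FREE]
Op 5: c = realloc(c, 13) -> c = 7; heap: [0-4 ALLOC][5-6 ALLOC][7-19 ALLOC][20-33 FREE]
Op 6: free(c) -> (freed c); heap: [0-4 ALLOC][5-6 ALLOC][7-33 FREE]
Op 7: a = realloc(a, 12) -> a = 7; heap: [0-4 FREE][5-6 ALLOC][7-18 ALLOC][19-33 FREE]
Op 8: b = realloc(b, 16) -> NULL (b unchanged); heap: [0-4 FREE][5-6 ALLOC][7-18 ALLOC][19-33 FREE]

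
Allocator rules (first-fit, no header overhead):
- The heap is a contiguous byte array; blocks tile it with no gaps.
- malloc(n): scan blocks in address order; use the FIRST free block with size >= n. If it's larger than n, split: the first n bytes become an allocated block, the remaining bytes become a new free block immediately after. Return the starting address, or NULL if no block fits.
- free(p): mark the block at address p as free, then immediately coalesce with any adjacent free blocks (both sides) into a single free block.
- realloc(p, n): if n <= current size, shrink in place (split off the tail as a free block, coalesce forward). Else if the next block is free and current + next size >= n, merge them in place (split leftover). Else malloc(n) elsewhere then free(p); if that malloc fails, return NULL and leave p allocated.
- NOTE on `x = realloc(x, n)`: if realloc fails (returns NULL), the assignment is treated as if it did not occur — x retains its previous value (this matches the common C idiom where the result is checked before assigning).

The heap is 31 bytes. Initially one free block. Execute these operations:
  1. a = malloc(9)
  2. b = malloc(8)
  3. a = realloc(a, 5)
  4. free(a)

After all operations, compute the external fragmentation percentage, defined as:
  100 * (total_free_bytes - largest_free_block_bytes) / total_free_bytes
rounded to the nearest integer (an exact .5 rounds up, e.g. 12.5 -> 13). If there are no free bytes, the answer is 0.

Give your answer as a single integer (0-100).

Op 1: a = malloc(9) -> a = 0; heap: [0-8 ALLOC][9-30 FREE]
Op 2: b = malloc(8) -> b = 9; heap: [0-8 ALLOC][9-16 ALLOC][17-30 FREE]
Op 3: a = realloc(a, 5) -> a = 0; heap: [0-4 ALLOC][5-8 FREE][9-16 ALLOC][17-30 FREE]
Op 4: free(a) -> (freed a); heap: [0-8 FREE][9-16 ALLOC][17-30 FREE]
Free blocks: [9 14] total_free=23 largest=14 -> 100*(23-14)/23 = 900/23 ≈ 39.130 -> rounds to 39

Answer: 39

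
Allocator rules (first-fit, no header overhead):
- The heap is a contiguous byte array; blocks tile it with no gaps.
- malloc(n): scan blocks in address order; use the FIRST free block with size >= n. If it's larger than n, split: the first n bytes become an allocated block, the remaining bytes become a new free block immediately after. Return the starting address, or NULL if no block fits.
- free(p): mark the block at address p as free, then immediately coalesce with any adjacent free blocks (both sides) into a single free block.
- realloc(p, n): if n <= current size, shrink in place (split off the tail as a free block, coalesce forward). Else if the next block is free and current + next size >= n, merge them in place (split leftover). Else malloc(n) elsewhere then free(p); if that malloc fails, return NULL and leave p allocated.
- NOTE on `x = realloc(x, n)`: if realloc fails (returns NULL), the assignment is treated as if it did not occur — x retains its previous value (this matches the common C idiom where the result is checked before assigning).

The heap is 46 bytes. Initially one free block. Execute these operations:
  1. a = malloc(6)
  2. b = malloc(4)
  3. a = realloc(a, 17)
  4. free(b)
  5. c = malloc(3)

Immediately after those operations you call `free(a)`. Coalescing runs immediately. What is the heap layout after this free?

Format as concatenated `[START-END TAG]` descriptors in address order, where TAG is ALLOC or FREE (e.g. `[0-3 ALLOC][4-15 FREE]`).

Answer: [0-2 ALLOC][3-45 FREE]

Derivation:
Op 1: a = malloc(6) -> a = 0; heap: [0-5 ALLOC][6-45 FREE]
Op 2: b = malloc(4) -> b = 6; heap: [0-5 ALLOC][6-9 ALLOC][10-45 FREE]
Op 3: a = realloc(a, 17) -> a = 10; heap: [0-5 FREE][6-9 ALLOC][10-26 ALLOC][27-45 FREE]
Op 4: free(b) -> (freed b); heap: [0-9 FREE][10-26 ALLOC][27-45 FREE]
Op 5: c = malloc(3) -> c = 0; heap: [0-2 ALLOC][3-9 FREE][10-26 ALLOC][27-45 FREE]
free(a): a = 10 -> block [10-26 ALLOC]; mark free, coalesce with adjacent free neighbors -> [0-2 ALLOC][3-45 FREE]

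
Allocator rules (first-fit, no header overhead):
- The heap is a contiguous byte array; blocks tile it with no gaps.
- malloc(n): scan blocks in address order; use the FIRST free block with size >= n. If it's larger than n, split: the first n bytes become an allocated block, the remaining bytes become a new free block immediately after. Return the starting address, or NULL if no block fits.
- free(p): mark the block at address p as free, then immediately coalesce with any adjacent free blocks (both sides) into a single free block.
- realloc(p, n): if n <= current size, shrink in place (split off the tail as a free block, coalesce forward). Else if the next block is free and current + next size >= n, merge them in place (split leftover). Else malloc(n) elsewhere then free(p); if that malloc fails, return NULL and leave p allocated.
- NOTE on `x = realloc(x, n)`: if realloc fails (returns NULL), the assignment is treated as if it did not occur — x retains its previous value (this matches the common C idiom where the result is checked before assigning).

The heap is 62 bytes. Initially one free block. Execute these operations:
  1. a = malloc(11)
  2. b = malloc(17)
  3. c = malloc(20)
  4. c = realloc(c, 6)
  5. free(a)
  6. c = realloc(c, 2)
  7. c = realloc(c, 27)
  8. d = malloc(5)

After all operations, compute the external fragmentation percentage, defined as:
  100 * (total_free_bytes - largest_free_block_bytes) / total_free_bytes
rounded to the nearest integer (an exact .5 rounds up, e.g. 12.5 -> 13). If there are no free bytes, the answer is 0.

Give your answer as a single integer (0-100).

Answer: 46

Derivation:
Op 1: a = malloc(11) -> a = 0; heap: [0-10 ALLOC][11-61 FREE]
Op 2: b = malloc(17) -> b = 11; heap: [0-10 ALLOC][11-27 ALLOC][28-61 FREE]
Op 3: c = malloc(20) -> c = 28; heap: [0-10 ALLOC][11-27 ALLOC][28-47 ALLOC][48-61 FREE]
Op 4: c = realloc(c, 6) -> c = 28; heap: [0-10 ALLOC][11-27 ALLOC][28-33 ALLOC][34-61 FREE]
Op 5: free(a) -> (freed a); heap: [0-10 FREE][11-27 ALLOC][28-33 ALLOC][34-61 FREE]
Op 6: c = realloc(c, 2) -> c = 28; heap: [0-10 FREE][11-27 ALLOC][28-29 ALLOC][30-61 FREE]
Op 7: c = realloc(c, 27) -> c = 28; heap: [0-10 FREE][11-27 ALLOC][28-54 ALLOC][55-61 FREE]
Op 8: d = malloc(5) -> d = 0; heap: [0-4 ALLOC][5-10 FREE][11-27 ALLOC][28-54 ALLOC][55-61 FREE]
Free blocks: [6 7] total_free=13 largest=7 -> 100*(13-7)/13 = 600/13 ≈ 46.154 -> rounds to 46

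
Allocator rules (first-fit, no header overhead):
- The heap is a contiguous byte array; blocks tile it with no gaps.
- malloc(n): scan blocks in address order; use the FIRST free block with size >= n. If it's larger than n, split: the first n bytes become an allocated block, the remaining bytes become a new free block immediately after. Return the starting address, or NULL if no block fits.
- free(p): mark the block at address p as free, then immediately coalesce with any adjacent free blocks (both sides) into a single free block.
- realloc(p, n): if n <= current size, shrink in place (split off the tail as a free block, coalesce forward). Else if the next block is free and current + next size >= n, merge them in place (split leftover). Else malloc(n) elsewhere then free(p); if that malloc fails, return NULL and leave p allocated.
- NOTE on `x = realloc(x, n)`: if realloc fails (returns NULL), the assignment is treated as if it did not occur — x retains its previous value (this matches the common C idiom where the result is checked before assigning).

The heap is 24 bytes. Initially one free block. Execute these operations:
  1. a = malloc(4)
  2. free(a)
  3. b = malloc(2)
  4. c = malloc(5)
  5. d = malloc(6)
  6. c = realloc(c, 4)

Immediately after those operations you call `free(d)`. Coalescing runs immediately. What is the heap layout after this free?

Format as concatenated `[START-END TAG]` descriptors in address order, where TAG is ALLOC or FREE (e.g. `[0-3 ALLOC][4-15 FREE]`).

Op 1: a = malloc(4) -> a = 0; heap: [0-3 ALLOC][4-23 FREE]
Op 2: free(a) -> (freed a); heap: [0-23 FREE]
Op 3: b = malloc(2) -> b = 0; heap: [0-1 ALLOC][2-23 FREE]
Op 4: c = malloc(5) -> c = 2; heap: [0-1 ALLOC][2-6 ALLOC][7-23 FREE]
Op 5: d = malloc(6) -> d = 7; heap: [0-1 ALLOC][2-6 ALLOC][7-12 ALLOC][13-23 FREE]
Op 6: c = realloc(c, 4) -> c = 2; heap: [0-1 ALLOC][2-5 ALLOC][6-6 FREE][7-12 ALLOC][13-23 FREE]
free(d): d = 7 -> block [7-12 ALLOC]; mark free, coalesce with adjacent free neighbors -> [0-1 ALLOC][2-5 ALLOC][6-23 FREE]

Answer: [0-1 ALLOC][2-5 ALLOC][6-23 FREE]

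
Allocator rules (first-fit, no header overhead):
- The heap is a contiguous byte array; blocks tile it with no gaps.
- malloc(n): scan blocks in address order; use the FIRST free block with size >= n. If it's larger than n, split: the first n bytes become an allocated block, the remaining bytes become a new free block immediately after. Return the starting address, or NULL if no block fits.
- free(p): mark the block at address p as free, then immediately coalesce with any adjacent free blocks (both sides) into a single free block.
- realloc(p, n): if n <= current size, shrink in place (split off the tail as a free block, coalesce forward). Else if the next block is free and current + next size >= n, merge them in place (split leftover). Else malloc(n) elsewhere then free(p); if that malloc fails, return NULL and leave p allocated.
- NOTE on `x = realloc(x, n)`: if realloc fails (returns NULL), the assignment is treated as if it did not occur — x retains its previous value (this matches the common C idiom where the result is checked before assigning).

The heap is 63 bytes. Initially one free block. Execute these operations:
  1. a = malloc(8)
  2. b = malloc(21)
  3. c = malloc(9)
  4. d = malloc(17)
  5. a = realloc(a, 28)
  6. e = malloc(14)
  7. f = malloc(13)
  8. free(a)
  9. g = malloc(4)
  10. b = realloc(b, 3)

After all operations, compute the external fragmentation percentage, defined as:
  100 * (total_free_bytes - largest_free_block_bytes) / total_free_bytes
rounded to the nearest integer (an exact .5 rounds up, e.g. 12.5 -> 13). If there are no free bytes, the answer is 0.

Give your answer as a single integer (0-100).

Answer: 40

Derivation:
Op 1: a = malloc(8) -> a = 0; heap: [0-7 ALLOC][8-62 FREE]
Op 2: b = malloc(21) -> b = 8; heap: [0-7 ALLOC][8-28 ALLOC][29-62 FREE]
Op 3: c = malloc(9) -> c = 29; heap: [0-7 ALLOC][8-28 ALLOC][29-37 ALLOC][38-62 FREE]
Op 4: d = malloc(17) -> d = 38; heap: [0-7 ALLOC][8-28 ALLOC][29-37 ALLOC][38-54 ALLOC][55-62 FREE]
Op 5: a = realloc(a, 28) -> NULL (a unchanged); heap: [0-7 ALLOC][8-28 ALLOC][29-37 ALLOC][38-54 ALLOC][55-62 FREE]
Op 6: e = malloc(14) -> e = NULL; heap: [0-7 ALLOC][8-28 ALLOC][29-37 ALLOC][38-54 ALLOC][55-62 FREE]
Op 7: f = malloc(13) -> f = NULL; heap: [0-7 ALLOC][8-28 ALLOC][29-37 ALLOC][38-54 ALLOC][55-62 FREE]
Op 8: free(a) -> (freed a); heap: [0-7 FREE][8-28 ALLOC][29-37 ALLOC][38-54 ALLOC][55-62 FREE]
Op 9: g = malloc(4) -> g = 0; heap: [0-3 ALLOC][4-7 FREE][8-28 ALLOC][29-37 ALLOC][38-54 ALLOC][55-62 FREE]
Op 10: b = realloc(b, 3) -> b = 8; heap: [0-3 ALLOC][4-7 FREE][8-10 ALLOC][11-28 FREE][29-37 ALLOC][38-54 ALLOC][55-62 FREE]
Free blocks: [4 18 8] total_free=30 largest=18 -> 100*(30-18)/30 = 1200/30 = 40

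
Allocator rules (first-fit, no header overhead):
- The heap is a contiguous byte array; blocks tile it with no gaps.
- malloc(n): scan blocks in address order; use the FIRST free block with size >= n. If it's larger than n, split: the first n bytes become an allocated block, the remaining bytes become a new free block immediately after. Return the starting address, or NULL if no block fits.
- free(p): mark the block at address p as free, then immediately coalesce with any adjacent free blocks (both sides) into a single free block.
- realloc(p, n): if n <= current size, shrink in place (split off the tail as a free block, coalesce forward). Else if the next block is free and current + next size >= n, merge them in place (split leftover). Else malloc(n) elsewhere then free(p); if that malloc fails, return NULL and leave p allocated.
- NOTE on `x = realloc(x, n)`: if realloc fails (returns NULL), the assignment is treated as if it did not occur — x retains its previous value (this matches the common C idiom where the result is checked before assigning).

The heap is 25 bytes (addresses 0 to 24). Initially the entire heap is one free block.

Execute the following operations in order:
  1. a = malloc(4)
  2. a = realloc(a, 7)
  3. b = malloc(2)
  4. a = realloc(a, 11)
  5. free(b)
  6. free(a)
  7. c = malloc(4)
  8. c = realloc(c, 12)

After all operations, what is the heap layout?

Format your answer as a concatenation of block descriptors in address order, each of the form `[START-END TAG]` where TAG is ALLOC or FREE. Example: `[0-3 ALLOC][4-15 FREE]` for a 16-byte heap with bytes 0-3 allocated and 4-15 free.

Op 1: a = malloc(4) -> a = 0; heap: [0-3 ALLOC][4-24 FREE]
Op 2: a = realloc(a, 7) -> a = 0; heap: [0-6 ALLOC][7-24 FREE]
Op 3: b = malloc(2) -> b = 7; heap: [0-6 ALLOC][7-8 ALLOC][9-24 FREE]
Op 4: a = realloc(a, 11) -> a = 9; heap: [0-6 FREE][7-8 ALLOC][9-19 ALLOC][20-24 FREE]
Op 5: free(b) -> (freed b); heap: [0-8 FREE][9-19 ALLOC][20-24 FREE]
Op 6: free(a) -> (freed a); heap: [0-24 FREE]
Op 7: c = malloc(4) -> c = 0; heap: [0-3 ALLOC][4-24 FREE]
Op 8: c = realloc(c, 12) -> c = 0; heap: [0-11 ALLOC][12-24 FREE]

Answer: [0-11 ALLOC][12-24 FREE]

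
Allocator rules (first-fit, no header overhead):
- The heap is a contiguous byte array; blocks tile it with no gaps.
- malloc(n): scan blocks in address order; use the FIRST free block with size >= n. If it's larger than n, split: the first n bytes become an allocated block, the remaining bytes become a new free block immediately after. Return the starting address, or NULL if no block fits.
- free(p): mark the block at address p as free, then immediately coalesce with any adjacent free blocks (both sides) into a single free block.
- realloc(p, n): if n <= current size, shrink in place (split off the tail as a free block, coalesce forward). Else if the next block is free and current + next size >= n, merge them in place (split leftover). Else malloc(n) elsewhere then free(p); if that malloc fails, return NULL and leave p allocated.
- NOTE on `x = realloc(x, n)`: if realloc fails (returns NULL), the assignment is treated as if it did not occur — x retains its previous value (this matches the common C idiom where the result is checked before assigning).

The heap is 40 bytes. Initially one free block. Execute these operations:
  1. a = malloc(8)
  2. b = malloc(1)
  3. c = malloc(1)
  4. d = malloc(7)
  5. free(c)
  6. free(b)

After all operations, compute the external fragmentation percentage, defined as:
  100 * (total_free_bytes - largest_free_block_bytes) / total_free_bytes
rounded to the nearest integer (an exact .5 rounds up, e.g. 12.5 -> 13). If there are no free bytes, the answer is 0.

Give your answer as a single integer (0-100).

Answer: 8

Derivation:
Op 1: a = malloc(8) -> a = 0; heap: [0-7 ALLOC][8-39 FREE]
Op 2: b = malloc(1) -> b = 8; heap: [0-7 ALLOC][8-8 ALLOC][9-39 FREE]
Op 3: c = malloc(1) -> c = 9; heap: [0-7 ALLOC][8-8 ALLOC][9-9 ALLOC][10-39 FREE]
Op 4: d = malloc(7) -> d = 10; heap: [0-7 ALLOC][8-8 ALLOC][9-9 ALLOC][10-16 ALLOC][17-39 FREE]
Op 5: free(c) -> (freed c); heap: [0-7 ALLOC][8-8 ALLOC][9-9 FREE][10-16 ALLOC][17-39 FREE]
Op 6: free(b) -> (freed b); heap: [0-7 ALLOC][8-9 FREE][10-16 ALLOC][17-39 FREE]
Free blocks: [2 23] total_free=25 largest=23 -> 100*(25-23)/25 = 200/25 = 8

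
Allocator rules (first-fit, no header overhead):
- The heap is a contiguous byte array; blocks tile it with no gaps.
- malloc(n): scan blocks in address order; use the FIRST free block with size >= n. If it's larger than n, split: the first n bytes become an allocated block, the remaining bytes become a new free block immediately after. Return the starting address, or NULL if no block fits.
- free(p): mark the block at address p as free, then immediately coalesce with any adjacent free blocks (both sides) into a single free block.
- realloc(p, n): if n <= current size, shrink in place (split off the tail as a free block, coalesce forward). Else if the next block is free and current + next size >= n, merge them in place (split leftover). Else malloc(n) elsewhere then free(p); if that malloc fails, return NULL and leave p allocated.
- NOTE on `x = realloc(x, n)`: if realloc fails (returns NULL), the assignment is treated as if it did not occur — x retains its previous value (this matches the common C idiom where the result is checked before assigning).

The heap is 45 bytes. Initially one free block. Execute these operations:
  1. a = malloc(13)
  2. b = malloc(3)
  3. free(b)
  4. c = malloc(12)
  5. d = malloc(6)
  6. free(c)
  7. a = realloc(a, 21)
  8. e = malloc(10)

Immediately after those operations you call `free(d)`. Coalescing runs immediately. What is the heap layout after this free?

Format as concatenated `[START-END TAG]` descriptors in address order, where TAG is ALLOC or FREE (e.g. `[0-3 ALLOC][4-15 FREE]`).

Op 1: a = malloc(13) -> a = 0; heap: [0-12 ALLOC][13-44 FREE]
Op 2: b = malloc(3) -> b = 13; heap: [0-12 ALLOC][13-15 ALLOC][16-44 FREE]
Op 3: free(b) -> (freed b); heap: [0-12 ALLOC][13-44 FREE]
Op 4: c = malloc(12) -> c = 13; heap: [0-12 ALLOC][13-24 ALLOC][25-44 FREE]
Op 5: d = malloc(6) -> d = 25; heap: [0-12 ALLOC][13-24 ALLOC][25-30 ALLOC][31-44 FREE]
Op 6: free(c) -> (freed c); heap: [0-12 ALLOC][13-24 FREE][25-30 ALLOC][31-44 FREE]
Op 7: a = realloc(a, 21) -> a = 0; heap: [0-20 ALLOC][21-24 FREE][25-30 ALLOC][31-44 FREE]
Op 8: e = malloc(10) -> e = 31; heap: [0-20 ALLOC][21-24 FREE][25-30 ALLOC][31-40 ALLOC][41-44 FREE]
free(d): d = 25 -> block [25-30 ALLOC]; mark free, coalesce with adjacent free neighbors -> [0-20 ALLOC][21-30 FREE][31-40 ALLOC][41-44 FREE]

Answer: [0-20 ALLOC][21-30 FREE][31-40 ALLOC][41-44 FREE]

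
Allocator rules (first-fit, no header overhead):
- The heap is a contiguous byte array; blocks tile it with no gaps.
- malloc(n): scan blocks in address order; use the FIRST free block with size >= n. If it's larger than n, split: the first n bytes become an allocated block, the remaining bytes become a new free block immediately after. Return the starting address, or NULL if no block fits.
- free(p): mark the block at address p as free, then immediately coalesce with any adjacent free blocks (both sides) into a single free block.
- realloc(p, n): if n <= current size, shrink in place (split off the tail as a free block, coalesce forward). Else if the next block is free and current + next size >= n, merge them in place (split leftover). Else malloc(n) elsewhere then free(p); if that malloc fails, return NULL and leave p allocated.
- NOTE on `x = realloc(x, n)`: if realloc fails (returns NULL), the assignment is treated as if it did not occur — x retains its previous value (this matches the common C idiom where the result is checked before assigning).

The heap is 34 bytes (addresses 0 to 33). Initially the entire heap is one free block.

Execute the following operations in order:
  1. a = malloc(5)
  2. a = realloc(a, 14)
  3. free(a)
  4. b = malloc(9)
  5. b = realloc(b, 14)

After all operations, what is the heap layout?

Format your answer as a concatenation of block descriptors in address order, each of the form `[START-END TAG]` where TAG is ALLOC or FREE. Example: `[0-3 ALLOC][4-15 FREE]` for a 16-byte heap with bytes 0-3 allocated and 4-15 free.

Op 1: a = malloc(5) -> a = 0; heap: [0-4 ALLOC][5-33 FREE]
Op 2: a = realloc(a, 14) -> a = 0; heap: [0-13 ALLOC][14-33 FREE]
Op 3: free(a) -> (freed a); heap: [0-33 FREE]
Op 4: b = malloc(9) -> b = 0; heap: [0-8 ALLOC][9-33 FREE]
Op 5: b = realloc(b, 14) -> b = 0; heap: [0-13 ALLOC][14-33 FREE]

Answer: [0-13 ALLOC][14-33 FREE]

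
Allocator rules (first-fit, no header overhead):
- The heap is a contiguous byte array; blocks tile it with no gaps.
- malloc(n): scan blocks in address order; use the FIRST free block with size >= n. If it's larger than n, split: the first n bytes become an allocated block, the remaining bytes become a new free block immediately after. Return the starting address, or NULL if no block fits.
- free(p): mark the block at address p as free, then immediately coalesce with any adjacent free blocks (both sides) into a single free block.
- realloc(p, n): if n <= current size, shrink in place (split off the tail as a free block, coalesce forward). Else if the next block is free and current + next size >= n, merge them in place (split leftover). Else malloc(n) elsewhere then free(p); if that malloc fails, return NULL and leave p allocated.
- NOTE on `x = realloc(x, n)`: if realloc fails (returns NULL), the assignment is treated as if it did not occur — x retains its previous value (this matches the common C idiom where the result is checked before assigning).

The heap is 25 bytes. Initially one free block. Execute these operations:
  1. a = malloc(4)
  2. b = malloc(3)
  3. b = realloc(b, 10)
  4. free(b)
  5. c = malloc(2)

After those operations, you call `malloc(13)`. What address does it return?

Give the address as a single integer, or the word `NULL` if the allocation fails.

Op 1: a = malloc(4) -> a = 0; heap: [0-3 ALLOC][4-24 FREE]
Op 2: b = malloc(3) -> b = 4; heap: [0-3 ALLOC][4-6 ALLOC][7-24 FREE]
Op 3: b = realloc(b, 10) -> b = 4; heap: [0-3 ALLOC][4-13 ALLOC][14-24 FREE]
Op 4: free(b) -> (freed b); heap: [0-3 ALLOC][4-24 FREE]
Op 5: c = malloc(2) -> c = 4; heap: [0-3 ALLOC][4-5 ALLOC][6-24 FREE]
malloc(13): first-fit scan over [0-3 ALLOC][4-5 ALLOC][6-24 FREE] -> 6

Answer: 6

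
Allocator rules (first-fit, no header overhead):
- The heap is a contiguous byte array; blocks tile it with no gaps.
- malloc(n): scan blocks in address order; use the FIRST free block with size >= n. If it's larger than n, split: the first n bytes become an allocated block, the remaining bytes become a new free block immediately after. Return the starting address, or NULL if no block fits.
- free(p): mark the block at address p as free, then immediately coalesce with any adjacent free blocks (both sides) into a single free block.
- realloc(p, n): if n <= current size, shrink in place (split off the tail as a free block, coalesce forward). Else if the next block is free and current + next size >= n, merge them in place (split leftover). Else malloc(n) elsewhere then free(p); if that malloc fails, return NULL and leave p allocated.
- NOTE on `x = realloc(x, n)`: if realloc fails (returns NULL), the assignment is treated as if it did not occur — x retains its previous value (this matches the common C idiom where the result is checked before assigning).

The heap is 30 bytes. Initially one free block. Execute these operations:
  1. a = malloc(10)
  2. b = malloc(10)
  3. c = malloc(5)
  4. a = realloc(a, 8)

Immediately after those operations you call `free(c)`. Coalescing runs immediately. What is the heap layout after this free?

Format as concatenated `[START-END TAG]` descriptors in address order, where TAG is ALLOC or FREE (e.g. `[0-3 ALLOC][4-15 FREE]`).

Op 1: a = malloc(10) -> a = 0; heap: [0-9 ALLOC][10-29 FREE]
Op 2: b = malloc(10) -> b = 10; heap: [0-9 ALLOC][10-19 ALLOC][20-29 FREE]
Op 3: c = malloc(5) -> c = 20; heap: [0-9 ALLOC][10-19 ALLOC][20-24 ALLOC][25-29 FREE]
Op 4: a = realloc(a, 8) -> a = 0; heap: [0-7 ALLOC][8-9 FREE][10-19 ALLOC][20-24 ALLOC][25-29 FREE]
free(c): c = 20 -> block [20-24 ALLOC]; mark free, coalesce with adjacent free neighbors -> [0-7 ALLOC][8-9 FREE][10-19 ALLOC][20-29 FREE]

Answer: [0-7 ALLOC][8-9 FREE][10-19 ALLOC][20-29 FREE]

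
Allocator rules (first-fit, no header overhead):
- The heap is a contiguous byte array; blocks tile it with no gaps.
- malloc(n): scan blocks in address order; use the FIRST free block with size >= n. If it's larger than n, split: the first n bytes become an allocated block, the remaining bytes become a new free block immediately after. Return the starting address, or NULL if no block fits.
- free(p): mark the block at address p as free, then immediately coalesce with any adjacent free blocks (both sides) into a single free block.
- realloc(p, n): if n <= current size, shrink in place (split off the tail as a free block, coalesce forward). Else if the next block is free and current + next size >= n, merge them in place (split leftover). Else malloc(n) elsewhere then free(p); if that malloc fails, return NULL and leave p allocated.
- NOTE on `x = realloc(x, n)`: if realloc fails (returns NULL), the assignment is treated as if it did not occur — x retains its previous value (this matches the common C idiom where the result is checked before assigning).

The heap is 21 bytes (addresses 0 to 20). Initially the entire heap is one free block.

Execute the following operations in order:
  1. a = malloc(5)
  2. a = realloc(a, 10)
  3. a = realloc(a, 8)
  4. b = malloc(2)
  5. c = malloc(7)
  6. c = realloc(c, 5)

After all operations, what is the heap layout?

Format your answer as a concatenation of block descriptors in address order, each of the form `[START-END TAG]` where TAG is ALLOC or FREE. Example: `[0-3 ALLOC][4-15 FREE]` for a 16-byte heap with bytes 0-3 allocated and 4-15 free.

Op 1: a = malloc(5) -> a = 0; heap: [0-4 ALLOC][5-20 FREE]
Op 2: a = realloc(a, 10) -> a = 0; heap: [0-9 ALLOC][10-20 FREE]
Op 3: a = realloc(a, 8) -> a = 0; heap: [0-7 ALLOC][8-20 FREE]
Op 4: b = malloc(2) -> b = 8; heap: [0-7 ALLOC][8-9 ALLOC][10-20 FREE]
Op 5: c = malloc(7) -> c = 10; heap: [0-7 ALLOC][8-9 ALLOC][10-16 ALLOC][17-20 FREE]
Op 6: c = realloc(c, 5) -> c = 10; heap: [0-7 ALLOC][8-9 ALLOC][10-14 ALLOC][15-20 FREE]

Answer: [0-7 ALLOC][8-9 ALLOC][10-14 ALLOC][15-20 FREE]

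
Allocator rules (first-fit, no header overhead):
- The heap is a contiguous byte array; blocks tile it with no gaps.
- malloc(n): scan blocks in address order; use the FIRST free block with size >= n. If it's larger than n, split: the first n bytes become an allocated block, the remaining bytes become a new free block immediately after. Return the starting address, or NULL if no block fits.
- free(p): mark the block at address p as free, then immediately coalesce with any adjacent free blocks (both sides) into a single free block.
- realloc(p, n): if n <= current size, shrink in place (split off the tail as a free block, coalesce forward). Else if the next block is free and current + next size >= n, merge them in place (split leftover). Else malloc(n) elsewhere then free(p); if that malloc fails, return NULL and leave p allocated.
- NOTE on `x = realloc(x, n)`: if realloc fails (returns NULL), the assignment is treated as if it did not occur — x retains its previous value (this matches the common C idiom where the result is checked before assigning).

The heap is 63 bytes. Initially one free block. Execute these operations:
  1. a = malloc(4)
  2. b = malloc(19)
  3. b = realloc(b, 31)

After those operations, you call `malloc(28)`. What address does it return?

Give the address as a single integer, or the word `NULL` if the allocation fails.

Answer: 35

Derivation:
Op 1: a = malloc(4) -> a = 0; heap: [0-3 ALLOC][4-62 FREE]
Op 2: b = malloc(19) -> b = 4; heap: [0-3 ALLOC][4-22 ALLOC][23-62 FREE]
Op 3: b = realloc(b, 31) -> b = 4; heap: [0-3 ALLOC][4-34 ALLOC][35-62 FREE]
malloc(28): first-fit scan over [0-3 ALLOC][4-34 ALLOC][35-62 FREE] -> 35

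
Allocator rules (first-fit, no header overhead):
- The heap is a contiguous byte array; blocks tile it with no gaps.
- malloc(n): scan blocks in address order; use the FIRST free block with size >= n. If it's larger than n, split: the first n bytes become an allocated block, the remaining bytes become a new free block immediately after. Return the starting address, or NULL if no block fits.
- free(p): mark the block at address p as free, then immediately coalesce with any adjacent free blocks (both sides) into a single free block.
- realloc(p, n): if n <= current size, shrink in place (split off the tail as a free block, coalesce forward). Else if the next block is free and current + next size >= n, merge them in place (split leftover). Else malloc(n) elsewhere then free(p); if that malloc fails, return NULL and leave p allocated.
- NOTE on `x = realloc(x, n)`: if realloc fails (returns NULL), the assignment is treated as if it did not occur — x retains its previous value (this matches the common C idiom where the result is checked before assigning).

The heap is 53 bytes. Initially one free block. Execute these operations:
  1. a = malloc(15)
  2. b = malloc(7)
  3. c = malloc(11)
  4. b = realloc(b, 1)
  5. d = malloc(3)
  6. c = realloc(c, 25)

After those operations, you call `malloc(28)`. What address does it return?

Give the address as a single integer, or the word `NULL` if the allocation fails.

Op 1: a = malloc(15) -> a = 0; heap: [0-14 ALLOC][15-52 FREE]
Op 2: b = malloc(7) -> b = 15; heap: [0-14 ALLOC][15-21 ALLOC][22-52 FREE]
Op 3: c = malloc(11) -> c = 22; heap: [0-14 ALLOC][15-21 ALLOC][22-32 ALLOC][33-52 FREE]
Op 4: b = realloc(b, 1) -> b = 15; heap: [0-14 ALLOC][15-15 ALLOC][16-21 FREE][22-32 ALLOC][33-52 FREE]
Op 5: d = malloc(3) -> d = 16; heap: [0-14 ALLOC][15-15 ALLOC][16-18 ALLOC][19-21 FREE][22-32 ALLOC][33-52 FREE]
Op 6: c = realloc(c, 25) -> c = 22; heap: [0-14 ALLOC][15-15 ALLOC][16-18 ALLOC][19-21 FREE][22-46 ALLOC][47-52 FREE]
malloc(28): first-fit scan over [0-14 ALLOC][15-15 ALLOC][16-18 ALLOC][19-21 FREE][22-46 ALLOC][47-52 FREE] -> NULL

Answer: NULL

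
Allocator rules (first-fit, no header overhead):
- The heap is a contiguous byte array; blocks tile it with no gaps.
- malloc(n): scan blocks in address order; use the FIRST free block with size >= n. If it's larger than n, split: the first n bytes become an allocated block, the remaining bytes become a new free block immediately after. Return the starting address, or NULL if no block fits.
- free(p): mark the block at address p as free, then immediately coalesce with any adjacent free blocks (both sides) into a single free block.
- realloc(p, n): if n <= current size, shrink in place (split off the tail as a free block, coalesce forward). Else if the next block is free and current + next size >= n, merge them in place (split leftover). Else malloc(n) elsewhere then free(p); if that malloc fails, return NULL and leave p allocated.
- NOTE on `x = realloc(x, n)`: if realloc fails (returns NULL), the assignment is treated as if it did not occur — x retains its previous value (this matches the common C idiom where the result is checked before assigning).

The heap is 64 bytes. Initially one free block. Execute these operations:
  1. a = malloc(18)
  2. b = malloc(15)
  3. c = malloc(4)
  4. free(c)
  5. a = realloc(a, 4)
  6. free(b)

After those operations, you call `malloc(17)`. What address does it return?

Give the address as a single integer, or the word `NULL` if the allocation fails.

Op 1: a = malloc(18) -> a = 0; heap: [0-17 ALLOC][18-63 FREE]
Op 2: b = malloc(15) -> b = 18; heap: [0-17 ALLOC][18-32 ALLOC][33-63 FREE]
Op 3: c = malloc(4) -> c = 33; heap: [0-17 ALLOC][18-32 ALLOC][33-36 ALLOC][37-63 FREE]
Op 4: free(c) -> (freed c); heap: [0-17 ALLOC][18-32 ALLOC][33-63 FREE]
Op 5: a = realloc(a, 4) -> a = 0; heap: [0-3 ALLOC][4-17 FREE][18-32 ALLOC][33-63 FREE]
Op 6: free(b) -> (freed b); heap: [0-3 ALLOC][4-63 FREE]
malloc(17): first-fit scan over [0-3 ALLOC][4-63 FREE] -> 4

Answer: 4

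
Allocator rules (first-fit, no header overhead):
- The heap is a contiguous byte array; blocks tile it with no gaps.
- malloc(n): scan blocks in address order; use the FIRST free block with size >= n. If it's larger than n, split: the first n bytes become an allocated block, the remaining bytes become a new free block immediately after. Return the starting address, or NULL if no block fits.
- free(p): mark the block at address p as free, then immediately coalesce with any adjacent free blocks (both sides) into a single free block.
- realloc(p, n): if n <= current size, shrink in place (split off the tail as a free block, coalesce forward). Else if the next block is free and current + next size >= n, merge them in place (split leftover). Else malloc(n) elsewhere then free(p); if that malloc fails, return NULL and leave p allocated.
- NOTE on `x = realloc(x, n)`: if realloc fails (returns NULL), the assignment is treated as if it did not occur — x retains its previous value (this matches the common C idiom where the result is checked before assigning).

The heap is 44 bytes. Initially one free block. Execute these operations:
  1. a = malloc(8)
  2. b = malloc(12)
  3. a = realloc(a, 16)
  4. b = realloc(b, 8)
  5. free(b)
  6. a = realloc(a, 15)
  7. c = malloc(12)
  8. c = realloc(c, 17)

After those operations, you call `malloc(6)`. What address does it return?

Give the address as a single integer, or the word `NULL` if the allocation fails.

Op 1: a = malloc(8) -> a = 0; heap: [0-7 ALLOC][8-43 FREE]
Op 2: b = malloc(12) -> b = 8; heap: [0-7 ALLOC][8-19 ALLOC][20-43 FREE]
Op 3: a = realloc(a, 16) -> a = 20; heap: [0-7 FREE][8-19 ALLOC][20-35 ALLOC][36-43 FREE]
Op 4: b = realloc(b, 8) -> b = 8; heap: [0-7 FREE][8-15 ALLOC][16-19 FREE][20-35 ALLOC][36-43 FREE]
Op 5: free(b) -> (freed b); heap: [0-19 FREE][20-35 ALLOC][36-43 FREE]
Op 6: a = realloc(a, 15) -> a = 20; heap: [0-19 FREE][20-34 ALLOC][35-43 FREE]
Op 7: c = malloc(12) -> c = 0; heap: [0-11 ALLOC][12-19 FREE][20-34 ALLOC][35-43 FREE]
Op 8: c = realloc(c, 17) -> c = 0; heap: [0-16 ALLOC][17-19 FREE][20-34 ALLOC][35-43 FREE]
malloc(6): first-fit scan over [0-16 ALLOC][17-19 FREE][20-34 ALLOC][35-43 FREE] -> 35

Answer: 35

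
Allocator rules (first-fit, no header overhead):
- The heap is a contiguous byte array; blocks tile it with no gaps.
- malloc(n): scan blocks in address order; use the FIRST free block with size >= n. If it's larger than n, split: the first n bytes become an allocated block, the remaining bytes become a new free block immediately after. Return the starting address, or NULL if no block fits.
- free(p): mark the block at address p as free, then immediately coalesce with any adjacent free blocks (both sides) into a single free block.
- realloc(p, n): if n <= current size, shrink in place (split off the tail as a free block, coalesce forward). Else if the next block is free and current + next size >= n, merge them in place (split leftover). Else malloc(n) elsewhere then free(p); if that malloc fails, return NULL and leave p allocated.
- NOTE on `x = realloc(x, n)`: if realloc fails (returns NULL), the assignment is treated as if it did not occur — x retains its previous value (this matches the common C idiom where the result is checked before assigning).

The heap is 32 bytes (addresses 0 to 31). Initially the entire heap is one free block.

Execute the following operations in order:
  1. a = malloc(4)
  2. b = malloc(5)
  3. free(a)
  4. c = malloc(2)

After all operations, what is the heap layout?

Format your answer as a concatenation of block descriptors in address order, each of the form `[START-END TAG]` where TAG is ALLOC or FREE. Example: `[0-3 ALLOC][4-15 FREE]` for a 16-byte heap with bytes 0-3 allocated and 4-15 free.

Answer: [0-1 ALLOC][2-3 FREE][4-8 ALLOC][9-31 FREE]

Derivation:
Op 1: a = malloc(4) -> a = 0; heap: [0-3 ALLOC][4-31 FREE]
Op 2: b = malloc(5) -> b = 4; heap: [0-3 ALLOC][4-8 ALLOC][9-31 FREE]
Op 3: free(a) -> (freed a); heap: [0-3 FREE][4-8 ALLOC][9-31 FREE]
Op 4: c = malloc(2) -> c = 0; heap: [0-1 ALLOC][2-3 FREE][4-8 ALLOC][9-31 FREE]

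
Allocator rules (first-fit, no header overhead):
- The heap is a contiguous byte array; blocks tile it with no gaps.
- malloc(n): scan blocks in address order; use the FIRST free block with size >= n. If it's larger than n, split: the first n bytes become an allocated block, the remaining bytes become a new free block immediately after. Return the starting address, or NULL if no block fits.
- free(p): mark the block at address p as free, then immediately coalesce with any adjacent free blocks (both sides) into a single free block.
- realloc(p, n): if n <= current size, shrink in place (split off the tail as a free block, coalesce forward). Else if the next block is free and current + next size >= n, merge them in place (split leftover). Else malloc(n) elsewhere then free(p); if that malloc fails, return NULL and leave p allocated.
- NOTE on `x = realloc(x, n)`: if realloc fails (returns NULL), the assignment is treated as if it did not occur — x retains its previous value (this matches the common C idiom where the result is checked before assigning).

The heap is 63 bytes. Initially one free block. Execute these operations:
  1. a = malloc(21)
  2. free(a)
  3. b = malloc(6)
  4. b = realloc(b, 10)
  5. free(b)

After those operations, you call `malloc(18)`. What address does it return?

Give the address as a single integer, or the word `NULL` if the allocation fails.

Answer: 0

Derivation:
Op 1: a = malloc(21) -> a = 0; heap: [0-20 ALLOC][21-62 FREE]
Op 2: free(a) -> (freed a); heap: [0-62 FREE]
Op 3: b = malloc(6) -> b = 0; heap: [0-5 ALLOC][6-62 FREE]
Op 4: b = realloc(b, 10) -> b = 0; heap: [0-9 ALLOC][10-62 FREE]
Op 5: free(b) -> (freed b); heap: [0-62 FREE]
malloc(18): first-fit scan over [0-62 FREE] -> 0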